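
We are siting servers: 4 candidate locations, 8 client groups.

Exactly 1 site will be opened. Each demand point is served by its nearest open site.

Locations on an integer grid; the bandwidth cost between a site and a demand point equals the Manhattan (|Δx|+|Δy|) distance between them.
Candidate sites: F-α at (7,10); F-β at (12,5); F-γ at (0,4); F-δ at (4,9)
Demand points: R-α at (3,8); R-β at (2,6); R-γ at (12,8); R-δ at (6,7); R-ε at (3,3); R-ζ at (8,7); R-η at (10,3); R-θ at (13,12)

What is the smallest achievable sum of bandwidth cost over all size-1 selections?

Open {F-δ}.
  R-α→F-δ 2, R-β→F-δ 5, R-γ→F-δ 9, R-δ→F-δ 4, R-ε→F-δ 7, R-ζ→F-δ 6, R-η→F-δ 12, R-θ→F-δ 12  ⇒ total 57.
Compare {F-α}: total 59.
Compare {F-β}: total 63.
No size-1 selection does better; minimum is 57.

57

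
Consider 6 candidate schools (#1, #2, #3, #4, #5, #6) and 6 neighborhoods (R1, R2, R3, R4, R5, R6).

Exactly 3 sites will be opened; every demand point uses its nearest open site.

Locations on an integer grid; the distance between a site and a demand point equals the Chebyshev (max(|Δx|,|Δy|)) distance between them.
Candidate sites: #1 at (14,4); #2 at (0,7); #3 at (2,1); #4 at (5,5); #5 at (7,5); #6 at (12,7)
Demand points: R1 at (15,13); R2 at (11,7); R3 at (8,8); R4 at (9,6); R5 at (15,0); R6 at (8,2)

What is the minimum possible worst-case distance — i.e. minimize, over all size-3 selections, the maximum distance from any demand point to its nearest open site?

6

Open {#1, #2, #6}.
  Farthest demand point is R1 at distance 6 (to #6); all others are ≤ 6.
With {#1, #3, #6} the worst case is 6.
With {#1, #4, #6} the worst case is 6.
No size-3 selection achieves below 6.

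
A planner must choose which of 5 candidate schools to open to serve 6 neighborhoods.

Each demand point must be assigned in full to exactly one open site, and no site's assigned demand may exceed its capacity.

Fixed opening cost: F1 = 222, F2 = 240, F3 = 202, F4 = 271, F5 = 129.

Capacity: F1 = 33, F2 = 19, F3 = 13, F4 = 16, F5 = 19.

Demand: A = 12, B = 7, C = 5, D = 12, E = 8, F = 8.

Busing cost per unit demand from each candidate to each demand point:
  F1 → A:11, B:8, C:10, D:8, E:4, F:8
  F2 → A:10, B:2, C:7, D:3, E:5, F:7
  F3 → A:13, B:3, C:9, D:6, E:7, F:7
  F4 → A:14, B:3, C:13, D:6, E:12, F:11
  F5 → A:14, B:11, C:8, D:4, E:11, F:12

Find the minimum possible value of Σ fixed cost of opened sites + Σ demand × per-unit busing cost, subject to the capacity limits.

754

Open {F1, F5}; cheapest assignment that respects the capacities:
  F1 (cap 33, load 33): A, C, E, F — cost 12×11 + 5×10 + 8×4 + 8×8 = 278
  F5 (cap 19, load 19): B, D — cost 7×11 + 12×4 = 125
  Shipping 403, fixed 351 → total 754.
  Any other capacity-feasible assignment to {F1, F5} ships for at least 403.
Compare {F1, F2}: its best feasible assignment gives total 790.
Compare {F1, F3, F5}: its best feasible assignment gives total 890.
Every other set of open sites that can feasibly serve all demand totals ≥ 790 even under its best assignment. Minimum: 754.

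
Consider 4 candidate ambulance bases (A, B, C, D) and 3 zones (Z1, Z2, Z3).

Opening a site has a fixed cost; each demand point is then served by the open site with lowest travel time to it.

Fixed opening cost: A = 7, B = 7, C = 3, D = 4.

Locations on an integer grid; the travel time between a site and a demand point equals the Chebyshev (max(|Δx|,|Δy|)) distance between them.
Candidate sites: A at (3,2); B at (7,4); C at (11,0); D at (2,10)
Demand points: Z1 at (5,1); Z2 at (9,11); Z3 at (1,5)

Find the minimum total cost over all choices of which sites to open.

Open {A}: assign each demand point to its cheapest open site.
  Z1→A 2, Z2→A 9, Z3→A 3
  travel time 14, fixed 7 → total 21.
Compare {B}: travel time 16 + fixed 7 = 23.
Compare {A, D}: travel time 12 + fixed 11 = 23.
Compare {A, C}: travel time 14 + fixed 10 = 24.
All other subsets cost ≥ 23. Minimum total cost: 21.

21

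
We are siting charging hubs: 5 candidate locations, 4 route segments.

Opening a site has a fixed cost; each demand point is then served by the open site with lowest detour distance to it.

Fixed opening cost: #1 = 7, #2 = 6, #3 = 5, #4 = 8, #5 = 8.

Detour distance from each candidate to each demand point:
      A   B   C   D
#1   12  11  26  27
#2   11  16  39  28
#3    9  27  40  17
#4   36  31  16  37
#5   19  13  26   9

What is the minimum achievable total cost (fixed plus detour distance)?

Open {#3, #4, #5}: assign each demand point to its cheapest open site.
  A→#3 9, B→#5 13, C→#4 16, D→#5 9
  detour distance 47, fixed 21 → total 68.
Compare {#3, #5}: detour distance 57 + fixed 13 = 70.
Compare {#1, #4, #5}: detour distance 48 + fixed 23 = 71.
Compare {#2, #4, #5}: detour distance 49 + fixed 22 = 71.
All other subsets cost ≥ 70. Minimum total cost: 68.

68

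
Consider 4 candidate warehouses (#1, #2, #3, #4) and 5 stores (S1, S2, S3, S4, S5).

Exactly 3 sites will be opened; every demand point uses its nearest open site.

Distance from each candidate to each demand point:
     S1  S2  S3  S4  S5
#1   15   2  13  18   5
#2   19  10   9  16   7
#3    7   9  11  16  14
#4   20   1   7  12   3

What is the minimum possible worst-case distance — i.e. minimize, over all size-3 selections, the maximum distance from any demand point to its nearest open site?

Open {#1, #3, #4}.
  Farthest demand point is S4 at distance 12 (to #4); all others are ≤ 12.
With {#2, #3, #4} the worst case is 12.
With {#1, #2, #4} the worst case is 15.
No size-3 selection achieves below 12.

12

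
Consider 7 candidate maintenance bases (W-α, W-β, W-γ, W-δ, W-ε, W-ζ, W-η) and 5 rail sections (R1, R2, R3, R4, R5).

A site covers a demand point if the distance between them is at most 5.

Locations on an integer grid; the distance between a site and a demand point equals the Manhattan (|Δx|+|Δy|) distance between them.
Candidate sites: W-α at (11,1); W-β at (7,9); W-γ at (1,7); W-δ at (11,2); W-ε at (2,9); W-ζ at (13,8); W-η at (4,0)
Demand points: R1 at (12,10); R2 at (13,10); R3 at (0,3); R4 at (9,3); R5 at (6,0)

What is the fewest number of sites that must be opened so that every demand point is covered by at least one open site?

Coverage sets (demand points within 5 of each site):
  W-α: {R4}
  W-β: {}
  W-γ: {R3}
  W-δ: {R4}
  W-ε: {}
  W-ζ: {R1, R2}
  W-η: {R5}
No 3 sites suffice: every size-3 union leaves at least one demand point uncovered.
But {W-α, W-γ, W-ζ, W-η} covers everything, so the minimum is 4.

4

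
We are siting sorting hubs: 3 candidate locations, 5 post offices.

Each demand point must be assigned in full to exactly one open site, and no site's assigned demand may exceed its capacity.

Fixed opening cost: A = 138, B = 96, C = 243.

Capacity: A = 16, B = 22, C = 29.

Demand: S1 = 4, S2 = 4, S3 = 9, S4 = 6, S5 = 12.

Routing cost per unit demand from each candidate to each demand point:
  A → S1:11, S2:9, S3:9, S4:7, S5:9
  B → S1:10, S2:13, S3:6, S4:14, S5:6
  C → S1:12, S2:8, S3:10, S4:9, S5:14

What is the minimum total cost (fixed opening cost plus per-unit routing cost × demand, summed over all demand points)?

Open {A, B}; cheapest assignment that respects the capacities:
  A (cap 16, load 14): S1, S2, S4 — cost 4×11 + 4×9 + 6×7 = 122
  B (cap 22, load 21): S3, S5 — cost 9×6 + 12×6 = 126
  Shipping 248, fixed 234 → total 482.
  Any other capacity-feasible assignment to {A, B} ships for at least 248.
Compare {B, C}: its best feasible assignment gives total 599.
Compare {A, C}: its best feasible assignment gives total 709.
Every other set of open sites that can feasibly serve all demand totals ≥ 599 even under its best assignment. Minimum: 482.

482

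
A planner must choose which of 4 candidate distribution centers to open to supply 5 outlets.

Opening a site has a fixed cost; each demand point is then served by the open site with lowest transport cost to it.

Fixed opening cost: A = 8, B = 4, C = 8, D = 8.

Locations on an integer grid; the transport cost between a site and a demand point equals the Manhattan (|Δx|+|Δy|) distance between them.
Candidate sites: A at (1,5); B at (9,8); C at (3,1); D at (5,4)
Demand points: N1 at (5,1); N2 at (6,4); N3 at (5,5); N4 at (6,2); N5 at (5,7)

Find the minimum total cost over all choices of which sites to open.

19

Open {D}: assign each demand point to its cheapest open site.
  N1→D 3, N2→D 1, N3→D 1, N4→D 3, N5→D 3
  transport cost 11, fixed 8 → total 19.
Compare {B, D}: transport cost 11 + fixed 12 = 23.
Compare {C, D}: transport cost 10 + fixed 16 = 26.
Compare {A, D}: transport cost 11 + fixed 16 = 27.
All other subsets cost ≥ 23. Minimum total cost: 19.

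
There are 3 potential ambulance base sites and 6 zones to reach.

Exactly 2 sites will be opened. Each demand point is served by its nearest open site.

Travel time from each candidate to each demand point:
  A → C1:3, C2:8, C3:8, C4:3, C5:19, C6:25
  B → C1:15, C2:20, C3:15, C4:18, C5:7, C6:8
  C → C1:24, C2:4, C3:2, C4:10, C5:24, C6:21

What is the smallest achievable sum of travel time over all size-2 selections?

Open {A, B}.
  C1→A 3, C2→A 8, C3→A 8, C4→A 3, C5→B 7, C6→B 8  ⇒ total 37.
Compare {B, C}: total 46.
Compare {A, C}: total 52.

37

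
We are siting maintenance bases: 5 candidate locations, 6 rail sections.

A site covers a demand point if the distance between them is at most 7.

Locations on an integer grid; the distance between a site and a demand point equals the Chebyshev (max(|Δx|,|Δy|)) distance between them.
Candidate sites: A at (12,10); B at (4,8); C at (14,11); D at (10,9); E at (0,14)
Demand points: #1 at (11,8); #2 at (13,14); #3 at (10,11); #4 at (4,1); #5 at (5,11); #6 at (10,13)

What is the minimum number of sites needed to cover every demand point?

2

Coverage sets (demand points within 7 of each site):
  A: {#1, #2, #3, #5, #6}
  B: {#1, #3, #4, #5, #6}
  C: {#1, #2, #3, #6}
  D: {#1, #2, #3, #5, #6}
  E: {#5}
No single site covers all 6 demand points.
But {A, B} covers everything, so the minimum is 2.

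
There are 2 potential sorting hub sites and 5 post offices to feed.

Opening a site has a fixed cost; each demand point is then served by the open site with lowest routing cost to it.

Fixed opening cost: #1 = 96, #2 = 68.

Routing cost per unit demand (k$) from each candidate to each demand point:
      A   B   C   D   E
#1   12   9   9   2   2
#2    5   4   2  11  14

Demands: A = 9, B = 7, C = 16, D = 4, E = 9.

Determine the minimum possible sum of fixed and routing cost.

295

Open {#1, #2}: assign each demand point to its cheapest open site.
  A→#2 9×5=45, B→#2 7×4=28, C→#2 16×2=32, D→#1 4×2=8, E→#1 9×2=18
  routing cost 131, fixed 164 → total 295.
Compare {#2}: routing cost 275 + fixed 68 = 343.
Compare {#1}: routing cost 341 + fixed 96 = 437.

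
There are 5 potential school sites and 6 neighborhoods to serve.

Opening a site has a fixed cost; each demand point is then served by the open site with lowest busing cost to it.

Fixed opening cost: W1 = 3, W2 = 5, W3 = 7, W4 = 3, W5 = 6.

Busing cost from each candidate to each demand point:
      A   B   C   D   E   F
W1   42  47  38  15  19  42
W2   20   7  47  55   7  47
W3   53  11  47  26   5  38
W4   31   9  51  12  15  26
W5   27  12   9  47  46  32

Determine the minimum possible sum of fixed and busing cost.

Open {W2, W4, W5}: assign each demand point to its cheapest open site.
  A→W2 20, B→W2 7, C→W5 9, D→W4 12, E→W2 7, F→W4 26
  busing cost 81, fixed 14 → total 95.
Compare {W1, W2, W4, W5}: busing cost 81 + fixed 17 = 98.
Compare {W2, W3, W4, W5}: busing cost 79 + fixed 21 = 100.
Compare {W1, W2, W3, W4, W5}: busing cost 79 + fixed 24 = 103.
All other subsets cost ≥ 98. Minimum total cost: 95.

95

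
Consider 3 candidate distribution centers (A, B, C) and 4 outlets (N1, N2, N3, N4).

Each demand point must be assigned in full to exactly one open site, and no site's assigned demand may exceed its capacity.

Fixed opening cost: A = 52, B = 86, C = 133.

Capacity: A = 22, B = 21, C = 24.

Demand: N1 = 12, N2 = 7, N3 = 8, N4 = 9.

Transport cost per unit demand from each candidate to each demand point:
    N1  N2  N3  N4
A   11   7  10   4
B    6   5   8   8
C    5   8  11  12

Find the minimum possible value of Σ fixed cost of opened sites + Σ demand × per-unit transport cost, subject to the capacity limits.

359

Open {A, B}; cheapest assignment that respects the capacities:
  A (cap 22, load 16): N2, N4 — cost 7×7 + 9×4 = 85
  B (cap 21, load 20): N1, N3 — cost 12×6 + 8×8 = 136
  Shipping 221, fixed 138 → total 359.
  Any other capacity-feasible assignment to {A, B} ships for at least 221.
Compare {A, C}: its best feasible assignment gives total 417.
Compare {A, B, C}: its best feasible assignment gives total 466.
Every other set of open sites that can feasibly serve all demand totals ≥ 417 even under its best assignment. Minimum: 359.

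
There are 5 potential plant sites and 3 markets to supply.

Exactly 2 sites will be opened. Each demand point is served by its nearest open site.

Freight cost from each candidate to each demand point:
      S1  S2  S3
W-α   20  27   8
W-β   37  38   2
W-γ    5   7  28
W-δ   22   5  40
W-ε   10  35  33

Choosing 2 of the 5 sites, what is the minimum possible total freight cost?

Open {W-β, W-γ}.
  S1→W-γ 5, S2→W-γ 7, S3→W-β 2  ⇒ total 14.
Compare {W-α, W-γ}: total 20.
Compare {W-β, W-δ}: total 29.
No size-2 selection does better; minimum is 14.

14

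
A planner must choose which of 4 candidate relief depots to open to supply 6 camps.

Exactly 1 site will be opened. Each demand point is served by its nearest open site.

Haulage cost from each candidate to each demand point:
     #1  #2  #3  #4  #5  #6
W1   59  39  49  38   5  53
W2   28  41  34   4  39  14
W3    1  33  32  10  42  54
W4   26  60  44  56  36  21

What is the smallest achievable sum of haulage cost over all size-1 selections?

Open {W2}.
  #1→W2 28, #2→W2 41, #3→W2 34, #4→W2 4, #5→W2 39, #6→W2 14  ⇒ total 160.
Compare {W3}: total 172.
Compare {W1}: total 243.
No size-1 selection does better; minimum is 160.

160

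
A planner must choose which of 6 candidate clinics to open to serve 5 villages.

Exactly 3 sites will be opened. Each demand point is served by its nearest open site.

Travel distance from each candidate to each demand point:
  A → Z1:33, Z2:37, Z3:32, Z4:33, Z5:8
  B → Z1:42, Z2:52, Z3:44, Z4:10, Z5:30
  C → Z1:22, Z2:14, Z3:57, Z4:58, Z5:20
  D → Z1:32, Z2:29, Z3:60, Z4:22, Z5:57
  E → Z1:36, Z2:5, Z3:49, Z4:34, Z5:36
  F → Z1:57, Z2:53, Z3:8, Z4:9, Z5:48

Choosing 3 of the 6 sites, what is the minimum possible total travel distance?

61

Open {A, C, F}.
  Z1→C 22, Z2→C 14, Z3→F 8, Z4→F 9, Z5→A 8  ⇒ total 61.
Compare {A, E, F}: total 63.
Compare {C, E, F}: total 64.
No size-3 selection does better; minimum is 61.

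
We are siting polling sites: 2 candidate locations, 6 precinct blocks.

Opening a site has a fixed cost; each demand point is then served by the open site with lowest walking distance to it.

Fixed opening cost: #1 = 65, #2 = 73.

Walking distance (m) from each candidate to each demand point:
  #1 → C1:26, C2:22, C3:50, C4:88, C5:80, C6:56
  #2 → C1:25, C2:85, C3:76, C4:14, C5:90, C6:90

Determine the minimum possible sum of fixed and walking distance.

Open {#1, #2}: assign each demand point to its cheapest open site.
  C1→#2 25, C2→#1 22, C3→#1 50, C4→#2 14, C5→#1 80, C6→#1 56
  walking distance 247, fixed 138 → total 385.
Compare {#1}: walking distance 322 + fixed 65 = 387.
Compare {#2}: walking distance 380 + fixed 73 = 453.

385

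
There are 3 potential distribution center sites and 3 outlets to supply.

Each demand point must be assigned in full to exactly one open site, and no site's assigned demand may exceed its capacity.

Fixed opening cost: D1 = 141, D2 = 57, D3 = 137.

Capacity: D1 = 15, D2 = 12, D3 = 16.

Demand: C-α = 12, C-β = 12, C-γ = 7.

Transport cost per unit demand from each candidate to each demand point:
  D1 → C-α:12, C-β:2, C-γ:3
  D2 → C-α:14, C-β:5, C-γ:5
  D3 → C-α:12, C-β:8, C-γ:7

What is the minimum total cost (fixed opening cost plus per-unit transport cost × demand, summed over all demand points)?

Open {D1, D2, D3}; cheapest assignment that respects the capacities:
  D1 (cap 15, load 12): C-β — cost 12×2 = 24
  D2 (cap 12, load 7): C-γ — cost 7×5 = 35
  D3 (cap 16, load 12): C-α — cost 12×12 = 144
  Shipping 203, fixed 335 → total 538.
  Any other capacity-feasible assignment to {D1, D2, D3} ships for at least 203.
Total demand is 31; every other set of sites either has combined capacity below 31 or cannot fit the demands without splitting one across sites, so {D1, D2, D3} is the only feasible choice of open sites. Minimum: 538.

538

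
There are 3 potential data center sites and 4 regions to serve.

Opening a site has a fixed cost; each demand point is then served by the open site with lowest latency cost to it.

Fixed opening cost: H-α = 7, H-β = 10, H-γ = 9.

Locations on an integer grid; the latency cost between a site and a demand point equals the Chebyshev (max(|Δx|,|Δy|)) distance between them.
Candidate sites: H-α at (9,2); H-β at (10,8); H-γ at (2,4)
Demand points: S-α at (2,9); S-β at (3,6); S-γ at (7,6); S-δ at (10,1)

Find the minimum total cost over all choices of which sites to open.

25

Open {H-α}: assign each demand point to its cheapest open site.
  S-α→H-α 7, S-β→H-α 6, S-γ→H-α 4, S-δ→H-α 1
  latency cost 18, fixed 7 → total 25.
Compare {H-α, H-γ}: latency cost 12 + fixed 16 = 28.
Compare {H-γ}: latency cost 20 + fixed 9 = 29.
Compare {H-α, H-β}: latency cost 17 + fixed 17 = 34.
All other subsets cost ≥ 28. Minimum total cost: 25.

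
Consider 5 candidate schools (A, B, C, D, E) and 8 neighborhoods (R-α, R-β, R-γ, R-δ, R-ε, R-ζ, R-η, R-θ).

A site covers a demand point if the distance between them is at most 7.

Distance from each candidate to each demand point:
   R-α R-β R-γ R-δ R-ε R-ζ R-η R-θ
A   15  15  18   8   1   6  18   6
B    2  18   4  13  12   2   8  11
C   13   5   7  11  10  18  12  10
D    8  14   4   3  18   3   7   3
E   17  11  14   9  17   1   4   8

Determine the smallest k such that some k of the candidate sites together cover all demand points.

4

Coverage sets (demand points within 7 of each site):
  A: {R-ε, R-ζ, R-θ}
  B: {R-α, R-γ, R-ζ}
  C: {R-β, R-γ}
  D: {R-γ, R-δ, R-ζ, R-η, R-θ}
  E: {R-ζ, R-η}
No 3 sites suffice: every size-3 union leaves at least one demand point uncovered.
But {A, B, C, D} covers everything, so the minimum is 4.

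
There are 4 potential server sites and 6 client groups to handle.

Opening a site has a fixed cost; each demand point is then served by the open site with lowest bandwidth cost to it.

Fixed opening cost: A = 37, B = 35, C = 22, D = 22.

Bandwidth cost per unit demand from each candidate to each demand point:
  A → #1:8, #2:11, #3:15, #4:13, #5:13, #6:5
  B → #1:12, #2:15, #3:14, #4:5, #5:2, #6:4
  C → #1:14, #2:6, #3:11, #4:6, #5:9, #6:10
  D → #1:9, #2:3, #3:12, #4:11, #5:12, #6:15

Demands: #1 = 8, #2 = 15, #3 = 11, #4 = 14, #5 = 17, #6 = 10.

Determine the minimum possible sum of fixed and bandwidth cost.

Open {B, D}: assign each demand point to its cheapest open site.
  #1→D 8×9=72, #2→D 15×3=45, #3→D 11×12=132, #4→B 14×5=70, #5→B 17×2=34, #6→B 10×4=40
  bandwidth cost 393, fixed 57 → total 450.
Compare {B, C, D}: bandwidth cost 382 + fixed 79 = 461.
Compare {A, B, D}: bandwidth cost 385 + fixed 94 = 479.
Compare {A, B, C, D}: bandwidth cost 374 + fixed 116 = 490.
All other subsets cost ≥ 461. Minimum total cost: 450.

450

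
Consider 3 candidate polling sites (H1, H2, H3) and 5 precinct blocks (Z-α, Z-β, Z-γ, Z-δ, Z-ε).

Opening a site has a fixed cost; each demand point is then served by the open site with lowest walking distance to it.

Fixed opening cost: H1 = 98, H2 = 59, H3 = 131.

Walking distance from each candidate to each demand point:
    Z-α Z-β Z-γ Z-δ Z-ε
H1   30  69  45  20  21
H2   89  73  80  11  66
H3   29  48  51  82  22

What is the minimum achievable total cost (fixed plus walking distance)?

283

Open {H1}: assign each demand point to its cheapest open site.
  Z-α→H1 30, Z-β→H1 69, Z-γ→H1 45, Z-δ→H1 20, Z-ε→H1 21
  walking distance 185, fixed 98 → total 283.
Compare {H1, H2}: walking distance 176 + fixed 157 = 333.
Compare {H2, H3}: walking distance 161 + fixed 190 = 351.
Compare {H3}: walking distance 232 + fixed 131 = 363.
All other subsets cost ≥ 333. Minimum total cost: 283.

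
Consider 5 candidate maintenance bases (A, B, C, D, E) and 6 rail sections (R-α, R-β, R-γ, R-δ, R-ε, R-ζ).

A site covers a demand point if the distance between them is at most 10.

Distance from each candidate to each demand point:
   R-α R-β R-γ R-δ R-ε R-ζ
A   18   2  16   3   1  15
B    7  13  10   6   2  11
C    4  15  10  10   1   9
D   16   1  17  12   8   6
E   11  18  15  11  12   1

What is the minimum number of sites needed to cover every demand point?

Coverage sets (demand points within 10 of each site):
  A: {R-β, R-δ, R-ε}
  B: {R-α, R-γ, R-δ, R-ε}
  C: {R-α, R-γ, R-δ, R-ε, R-ζ}
  D: {R-β, R-ε, R-ζ}
  E: {R-ζ}
No single site covers all 6 demand points.
But {A, C} covers everything, so the minimum is 2.

2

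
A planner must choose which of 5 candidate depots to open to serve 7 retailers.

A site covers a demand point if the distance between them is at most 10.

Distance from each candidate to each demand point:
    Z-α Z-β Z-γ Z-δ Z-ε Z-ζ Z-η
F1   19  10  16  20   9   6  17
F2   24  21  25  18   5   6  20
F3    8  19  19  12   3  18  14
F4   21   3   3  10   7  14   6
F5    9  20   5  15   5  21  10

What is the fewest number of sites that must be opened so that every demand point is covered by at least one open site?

Coverage sets (demand points within 10 of each site):
  F1: {Z-β, Z-ε, Z-ζ}
  F2: {Z-ε, Z-ζ}
  F3: {Z-α, Z-ε}
  F4: {Z-β, Z-γ, Z-δ, Z-ε, Z-η}
  F5: {Z-α, Z-γ, Z-ε, Z-η}
No 2 sites suffice: every size-2 union leaves at least one demand point uncovered.
But {F1, F3, F4} covers everything, so the minimum is 3.

3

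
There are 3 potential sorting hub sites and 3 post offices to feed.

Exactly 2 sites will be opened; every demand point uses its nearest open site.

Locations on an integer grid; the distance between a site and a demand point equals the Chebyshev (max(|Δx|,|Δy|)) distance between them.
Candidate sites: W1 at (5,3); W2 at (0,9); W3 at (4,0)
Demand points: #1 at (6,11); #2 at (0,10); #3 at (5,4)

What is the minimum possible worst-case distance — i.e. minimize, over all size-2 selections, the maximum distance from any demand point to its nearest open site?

Open {W1, W2}.
  Farthest demand point is #1 at distance 6 (to W2); all others are ≤ 6.
With {W2, W3} the worst case is 6.
With {W1, W3} the worst case is 8.
No size-2 selection achieves below 6.

6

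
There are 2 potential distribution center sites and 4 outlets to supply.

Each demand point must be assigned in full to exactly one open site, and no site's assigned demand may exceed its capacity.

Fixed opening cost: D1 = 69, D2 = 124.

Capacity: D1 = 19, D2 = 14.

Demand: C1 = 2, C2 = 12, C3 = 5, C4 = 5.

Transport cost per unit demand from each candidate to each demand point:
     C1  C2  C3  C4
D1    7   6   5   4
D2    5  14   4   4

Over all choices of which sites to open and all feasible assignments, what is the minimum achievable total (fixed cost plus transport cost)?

315

Open {D1, D2}; cheapest assignment that respects the capacities:
  D1 (cap 19, load 17): C2, C4 — cost 12×6 + 5×4 = 92
  D2 (cap 14, load 7): C1, C3 — cost 2×5 + 5×4 = 30
  Shipping 122, fixed 193 → total 315.
  Any other capacity-feasible assignment to {D1, D2} ships for at least 122.
Total demand is 24 and no other set of sites has combined capacity ≥ 24, so {D1, D2} is the only feasible choice of open sites. Minimum: 315.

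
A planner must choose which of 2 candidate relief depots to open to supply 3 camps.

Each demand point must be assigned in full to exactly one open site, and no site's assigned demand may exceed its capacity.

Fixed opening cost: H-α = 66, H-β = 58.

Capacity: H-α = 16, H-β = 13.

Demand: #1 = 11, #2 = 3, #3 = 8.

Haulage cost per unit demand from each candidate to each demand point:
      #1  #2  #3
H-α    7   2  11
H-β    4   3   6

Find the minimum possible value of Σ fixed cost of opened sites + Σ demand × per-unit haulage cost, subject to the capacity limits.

Open {H-α, H-β}; cheapest assignment that respects the capacities:
  H-α (cap 16, load 14): #1, #2 — cost 11×7 + 3×2 = 83
  H-β (cap 13, load 8): #3 — cost 8×6 = 48
  Shipping 131, fixed 124 → total 255.
  Any other capacity-feasible assignment to {H-α, H-β} ships for at least 131.
Total demand is 22 and no other set of sites has combined capacity ≥ 22, so {H-α, H-β} is the only feasible choice of open sites. Minimum: 255.

255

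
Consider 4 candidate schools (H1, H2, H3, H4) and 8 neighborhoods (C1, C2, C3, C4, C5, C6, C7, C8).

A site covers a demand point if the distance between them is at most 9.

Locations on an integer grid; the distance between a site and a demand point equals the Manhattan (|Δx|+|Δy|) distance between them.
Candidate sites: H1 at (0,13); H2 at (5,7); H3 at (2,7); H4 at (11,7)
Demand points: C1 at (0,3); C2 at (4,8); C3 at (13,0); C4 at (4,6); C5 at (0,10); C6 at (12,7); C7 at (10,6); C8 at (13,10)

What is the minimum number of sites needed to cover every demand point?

2

Coverage sets (demand points within 9 of each site):
  H1: {C2, C5}
  H2: {C1, C2, C4, C5, C6, C7}
  H3: {C1, C2, C4, C5, C7}
  H4: {C2, C3, C4, C6, C7, C8}
No single site covers all 8 demand points.
But {H2, H4} covers everything, so the minimum is 2.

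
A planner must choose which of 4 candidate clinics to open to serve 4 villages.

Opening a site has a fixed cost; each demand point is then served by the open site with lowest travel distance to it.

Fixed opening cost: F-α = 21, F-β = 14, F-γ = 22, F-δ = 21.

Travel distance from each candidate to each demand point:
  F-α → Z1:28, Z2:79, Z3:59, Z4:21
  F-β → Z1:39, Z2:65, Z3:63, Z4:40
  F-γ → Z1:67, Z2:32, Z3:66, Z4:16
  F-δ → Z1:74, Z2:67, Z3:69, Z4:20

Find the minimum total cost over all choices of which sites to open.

Open {F-α, F-γ}: assign each demand point to its cheapest open site.
  Z1→F-α 28, Z2→F-γ 32, Z3→F-α 59, Z4→F-γ 16
  travel distance 135, fixed 43 → total 178.
Compare {F-β, F-γ}: travel distance 150 + fixed 36 = 186.
Compare {F-α, F-β, F-γ}: travel distance 135 + fixed 57 = 192.
Compare {F-α, F-γ, F-δ}: travel distance 135 + fixed 64 = 199.
All other subsets cost ≥ 186. Minimum total cost: 178.

178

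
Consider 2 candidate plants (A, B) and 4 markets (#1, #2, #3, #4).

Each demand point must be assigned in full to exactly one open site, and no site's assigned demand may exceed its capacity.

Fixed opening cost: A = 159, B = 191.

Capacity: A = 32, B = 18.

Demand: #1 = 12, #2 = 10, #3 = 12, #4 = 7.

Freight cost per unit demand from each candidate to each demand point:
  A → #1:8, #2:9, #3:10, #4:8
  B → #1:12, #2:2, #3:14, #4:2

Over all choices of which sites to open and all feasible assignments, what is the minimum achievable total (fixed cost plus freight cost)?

600

Open {A, B}; cheapest assignment that respects the capacities:
  A (cap 32, load 24): #1, #3 — cost 12×8 + 12×10 = 216
  B (cap 18, load 17): #2, #4 — cost 10×2 + 7×2 = 34
  Shipping 250, fixed 350 → total 600.
  Any other capacity-feasible assignment to {A, B} ships for at least 250.
Total demand is 41 and no other set of sites has combined capacity ≥ 41, so {A, B} is the only feasible choice of open sites. Minimum: 600.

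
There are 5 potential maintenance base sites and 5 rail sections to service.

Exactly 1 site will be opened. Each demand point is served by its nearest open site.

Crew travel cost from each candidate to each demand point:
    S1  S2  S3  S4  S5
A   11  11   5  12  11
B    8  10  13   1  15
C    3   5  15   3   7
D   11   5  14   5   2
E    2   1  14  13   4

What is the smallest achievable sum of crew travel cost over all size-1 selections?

Open {C}.
  S1→C 3, S2→C 5, S3→C 15, S4→C 3, S5→C 7  ⇒ total 33.
Compare {E}: total 34.
Compare {D}: total 37.
No size-1 selection does better; minimum is 33.

33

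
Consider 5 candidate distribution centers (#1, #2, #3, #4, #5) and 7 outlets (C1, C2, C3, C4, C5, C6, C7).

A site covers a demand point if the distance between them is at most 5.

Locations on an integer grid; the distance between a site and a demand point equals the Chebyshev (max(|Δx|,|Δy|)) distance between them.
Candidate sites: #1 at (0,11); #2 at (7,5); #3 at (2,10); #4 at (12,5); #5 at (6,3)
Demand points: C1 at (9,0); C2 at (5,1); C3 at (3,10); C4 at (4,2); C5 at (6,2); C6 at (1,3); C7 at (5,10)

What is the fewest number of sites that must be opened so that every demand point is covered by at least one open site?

2

Coverage sets (demand points within 5 of each site):
  #1: {C3, C7}
  #2: {C1, C2, C3, C4, C5, C7}
  #3: {C3, C7}
  #4: {C1}
  #5: {C1, C2, C4, C5, C6}
No single site covers all 7 demand points.
But {#1, #5} covers everything, so the minimum is 2.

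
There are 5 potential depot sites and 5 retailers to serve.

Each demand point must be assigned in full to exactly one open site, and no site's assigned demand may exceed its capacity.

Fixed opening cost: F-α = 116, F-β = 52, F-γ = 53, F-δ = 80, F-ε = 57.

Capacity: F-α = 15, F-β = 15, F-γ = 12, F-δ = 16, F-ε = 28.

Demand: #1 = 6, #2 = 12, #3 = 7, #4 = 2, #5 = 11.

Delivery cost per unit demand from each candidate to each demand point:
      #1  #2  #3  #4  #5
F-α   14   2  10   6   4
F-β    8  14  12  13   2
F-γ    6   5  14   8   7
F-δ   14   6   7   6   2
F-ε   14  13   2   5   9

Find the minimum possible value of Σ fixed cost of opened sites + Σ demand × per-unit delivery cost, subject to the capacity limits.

Open {F-β, F-γ, F-ε}; cheapest assignment that respects the capacities:
  F-β (cap 15, load 11): #5 — cost 11×2 = 22
  F-γ (cap 12, load 12): #2 — cost 12×5 = 60
  F-ε (cap 28, load 15): #1, #3, #4 — cost 6×14 + 7×2 + 2×5 = 108
  Shipping 190, fixed 162 → total 352.
  Any other capacity-feasible assignment to {F-β, F-γ, F-ε} ships for at least 190.
Compare {F-γ, F-ε}: its best feasible assignment gives total 377.
Compare {F-α, F-β, F-ε}: its best feasible assignment gives total 379.
Every other set of open sites that can feasibly serve all demand totals ≥ 377 even under its best assignment. Minimum: 352.

352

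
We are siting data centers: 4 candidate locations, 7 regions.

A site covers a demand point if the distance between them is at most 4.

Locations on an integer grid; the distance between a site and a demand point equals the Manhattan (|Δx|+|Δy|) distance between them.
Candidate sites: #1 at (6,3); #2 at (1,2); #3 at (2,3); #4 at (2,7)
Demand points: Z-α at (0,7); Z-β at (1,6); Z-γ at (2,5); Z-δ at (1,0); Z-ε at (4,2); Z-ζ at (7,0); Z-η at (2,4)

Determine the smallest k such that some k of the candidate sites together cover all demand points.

Coverage sets (demand points within 4 of each site):
  #1: {Z-ε, Z-ζ}
  #2: {Z-β, Z-γ, Z-δ, Z-ε, Z-η}
  #3: {Z-β, Z-γ, Z-δ, Z-ε, Z-η}
  #4: {Z-α, Z-β, Z-γ, Z-η}
No 2 sites suffice: every size-2 union leaves at least one demand point uncovered.
But {#1, #2, #4} covers everything, so the minimum is 3.

3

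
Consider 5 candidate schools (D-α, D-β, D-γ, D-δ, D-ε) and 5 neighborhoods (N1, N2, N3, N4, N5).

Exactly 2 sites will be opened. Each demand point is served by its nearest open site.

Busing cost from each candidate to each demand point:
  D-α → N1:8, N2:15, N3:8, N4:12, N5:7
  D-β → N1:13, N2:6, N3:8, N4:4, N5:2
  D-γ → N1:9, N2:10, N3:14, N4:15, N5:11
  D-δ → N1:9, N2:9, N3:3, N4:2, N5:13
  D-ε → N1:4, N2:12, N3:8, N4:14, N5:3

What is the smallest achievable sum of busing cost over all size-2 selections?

21

Open {D-δ, D-ε}.
  N1→D-ε 4, N2→D-δ 9, N3→D-δ 3, N4→D-δ 2, N5→D-ε 3  ⇒ total 21.
Compare {D-β, D-δ}: total 22.
Compare {D-β, D-ε}: total 24.
No size-2 selection does better; minimum is 21.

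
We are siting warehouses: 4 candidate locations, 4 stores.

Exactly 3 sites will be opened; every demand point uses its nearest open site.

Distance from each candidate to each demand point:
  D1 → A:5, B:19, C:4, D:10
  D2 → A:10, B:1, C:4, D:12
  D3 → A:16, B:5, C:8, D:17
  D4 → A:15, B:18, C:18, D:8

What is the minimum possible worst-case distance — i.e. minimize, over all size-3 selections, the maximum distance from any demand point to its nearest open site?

8

Open {D1, D2, D4}.
  Farthest demand point is D at distance 8 (to D4); all others are ≤ 8.
With {D1, D3, D4} the worst case is 8.
With {D1, D2, D3} the worst case is 10.
No size-3 selection achieves below 8.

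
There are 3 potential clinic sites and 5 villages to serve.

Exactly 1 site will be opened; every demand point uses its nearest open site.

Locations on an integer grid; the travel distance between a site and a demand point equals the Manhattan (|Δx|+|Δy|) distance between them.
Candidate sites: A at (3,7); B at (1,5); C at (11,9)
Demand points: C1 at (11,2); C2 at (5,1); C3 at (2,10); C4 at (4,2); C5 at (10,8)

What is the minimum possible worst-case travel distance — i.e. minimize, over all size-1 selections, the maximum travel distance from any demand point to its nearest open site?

13

Open {A}.
  Farthest demand point is C1 at travel distance 13 (to A); all others are ≤ 13.
With {B} the worst case is 13.
With {C} the worst case is 14.
No size-1 selection achieves below 13.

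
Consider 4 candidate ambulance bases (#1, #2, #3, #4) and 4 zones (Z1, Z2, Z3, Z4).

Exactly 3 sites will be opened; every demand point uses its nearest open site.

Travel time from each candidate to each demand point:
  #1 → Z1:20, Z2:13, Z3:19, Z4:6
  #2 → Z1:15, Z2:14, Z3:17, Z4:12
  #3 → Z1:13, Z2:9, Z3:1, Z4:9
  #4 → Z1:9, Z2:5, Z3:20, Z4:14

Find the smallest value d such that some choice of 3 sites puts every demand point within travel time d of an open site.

Open {#1, #3, #4}.
  Farthest demand point is Z1 at travel time 9 (to #4); all others are ≤ 9.
With {#2, #3, #4} the worst case is 9.
With {#1, #2, #3} the worst case is 13.
No size-3 selection achieves below 9.

9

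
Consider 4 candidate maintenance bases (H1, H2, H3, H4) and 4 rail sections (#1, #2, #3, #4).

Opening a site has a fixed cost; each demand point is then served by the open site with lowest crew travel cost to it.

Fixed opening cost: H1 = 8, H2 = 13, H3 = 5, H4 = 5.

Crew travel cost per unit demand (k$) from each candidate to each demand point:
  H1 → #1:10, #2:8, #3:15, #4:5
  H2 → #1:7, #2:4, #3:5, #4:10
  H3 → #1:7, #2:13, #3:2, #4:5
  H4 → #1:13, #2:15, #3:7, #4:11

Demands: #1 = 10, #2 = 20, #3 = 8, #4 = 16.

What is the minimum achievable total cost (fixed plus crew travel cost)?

264

Open {H2, H3}: assign each demand point to its cheapest open site.
  #1→H2 10×7=70, #2→H2 20×4=80, #3→H3 8×2=16, #4→H3 16×5=80
  crew travel cost 246, fixed 18 → total 264.
Compare {H2, H3, H4}: crew travel cost 246 + fixed 23 = 269.
Compare {H1, H2, H3}: crew travel cost 246 + fixed 26 = 272.
Compare {H1, H2, H3, H4}: crew travel cost 246 + fixed 31 = 277.
All other subsets cost ≥ 269. Minimum total cost: 264.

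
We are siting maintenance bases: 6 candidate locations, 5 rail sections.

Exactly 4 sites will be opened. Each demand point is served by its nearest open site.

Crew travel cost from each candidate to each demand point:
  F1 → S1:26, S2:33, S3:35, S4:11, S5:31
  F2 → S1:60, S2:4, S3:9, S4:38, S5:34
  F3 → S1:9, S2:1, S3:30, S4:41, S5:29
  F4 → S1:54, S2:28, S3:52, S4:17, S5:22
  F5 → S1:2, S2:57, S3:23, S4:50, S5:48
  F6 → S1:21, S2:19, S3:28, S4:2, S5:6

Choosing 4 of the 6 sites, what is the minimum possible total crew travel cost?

Open {F2, F3, F5, F6}.
  S1→F5 2, S2→F3 1, S3→F2 9, S4→F6 2, S5→F6 6  ⇒ total 20.
Compare {F1, F2, F5, F6}: total 23.
Compare {F2, F4, F5, F6}: total 23.
No size-4 selection does better; minimum is 20.

20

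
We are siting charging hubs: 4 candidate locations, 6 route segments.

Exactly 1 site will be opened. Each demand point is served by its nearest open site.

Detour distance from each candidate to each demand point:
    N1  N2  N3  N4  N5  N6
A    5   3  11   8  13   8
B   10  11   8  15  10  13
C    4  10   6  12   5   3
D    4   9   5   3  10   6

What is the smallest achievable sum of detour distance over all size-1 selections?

Open {D}.
  N1→D 4, N2→D 9, N3→D 5, N4→D 3, N5→D 10, N6→D 6  ⇒ total 37.
Compare {C}: total 40.
Compare {A}: total 48.
No size-1 selection does better; minimum is 37.

37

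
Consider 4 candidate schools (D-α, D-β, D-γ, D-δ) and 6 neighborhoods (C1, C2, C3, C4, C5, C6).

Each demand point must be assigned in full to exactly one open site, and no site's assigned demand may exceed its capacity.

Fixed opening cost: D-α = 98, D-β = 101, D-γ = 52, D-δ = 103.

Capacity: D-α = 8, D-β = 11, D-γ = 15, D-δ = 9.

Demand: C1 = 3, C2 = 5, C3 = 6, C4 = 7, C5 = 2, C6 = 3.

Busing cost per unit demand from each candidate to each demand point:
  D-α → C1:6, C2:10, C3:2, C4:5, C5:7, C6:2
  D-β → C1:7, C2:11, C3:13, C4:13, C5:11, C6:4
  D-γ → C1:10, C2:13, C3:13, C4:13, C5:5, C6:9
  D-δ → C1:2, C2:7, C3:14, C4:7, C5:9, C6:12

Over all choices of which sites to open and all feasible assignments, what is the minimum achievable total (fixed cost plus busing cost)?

Open {D-β, D-γ}; cheapest assignment that respects the capacities:
  D-β (cap 11, load 11): C1, C2, C6 — cost 3×7 + 5×11 + 3×4 = 88
  D-γ (cap 15, load 15): C3, C4, C5 — cost 6×13 + 7×13 + 2×5 = 179
  Shipping 267, fixed 153 → total 420.
  Any other capacity-feasible assignment to {D-β, D-γ} ships for at least 267.
Compare {D-α, D-γ, D-δ}: its best feasible assignment gives total 434.
Compare {D-α, D-β, D-γ}: its best feasible assignment gives total 452.
Every other set of open sites that can feasibly serve all demand totals ≥ 434 even under its best assignment. Minimum: 420.

420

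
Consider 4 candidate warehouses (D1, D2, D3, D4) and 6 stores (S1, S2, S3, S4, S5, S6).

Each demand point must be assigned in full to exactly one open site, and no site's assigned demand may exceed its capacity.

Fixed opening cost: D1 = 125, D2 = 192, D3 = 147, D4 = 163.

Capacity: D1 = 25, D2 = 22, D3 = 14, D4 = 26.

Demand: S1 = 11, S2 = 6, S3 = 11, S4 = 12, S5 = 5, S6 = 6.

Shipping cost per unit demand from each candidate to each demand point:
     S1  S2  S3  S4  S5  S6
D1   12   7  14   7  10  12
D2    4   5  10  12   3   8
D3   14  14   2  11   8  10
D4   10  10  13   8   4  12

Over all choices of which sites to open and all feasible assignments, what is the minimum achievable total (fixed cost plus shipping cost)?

719

Open {D1, D2, D3}; cheapest assignment that respects the capacities:
  D1 (cap 25, load 18): S2, S4 — cost 6×7 + 12×7 = 126
  D2 (cap 22, load 22): S1, S5, S6 — cost 11×4 + 5×3 + 6×8 = 107
  D3 (cap 14, load 11): S3 — cost 11×2 = 22
  Shipping 255, fixed 464 → total 719.
  Any other capacity-feasible assignment to {D1, D2, D3} ships for at least 255.
Compare {D2, D3, D4}: its best feasible assignment gives total 781.
Compare {D1, D3, D4}: its best feasible assignment gives total 785.
Every other set of open sites that can feasibly serve all demand totals ≥ 781 even under its best assignment. Minimum: 719.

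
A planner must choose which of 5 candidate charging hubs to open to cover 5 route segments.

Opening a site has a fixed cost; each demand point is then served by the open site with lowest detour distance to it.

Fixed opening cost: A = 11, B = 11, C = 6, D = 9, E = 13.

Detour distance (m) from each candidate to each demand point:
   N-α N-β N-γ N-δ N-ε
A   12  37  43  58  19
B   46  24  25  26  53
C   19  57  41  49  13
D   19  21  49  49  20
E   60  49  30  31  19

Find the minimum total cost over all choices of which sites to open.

Open {B, C}: assign each demand point to its cheapest open site.
  N-α→C 19, N-β→B 24, N-γ→B 25, N-δ→B 26, N-ε→C 13
  detour distance 107, fixed 17 → total 124.
Compare {A, B}: detour distance 106 + fixed 22 = 128.
Compare {A, B, C}: detour distance 100 + fixed 28 = 128.
Compare {B, C, D}: detour distance 104 + fixed 26 = 130.
All other subsets cost ≥ 128. Minimum total cost: 124.

124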